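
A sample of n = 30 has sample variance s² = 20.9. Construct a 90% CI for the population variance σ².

df = 29. χ²_{0.05} = 42.557, χ²_{0.95} = 17.708. CI for σ² = ((n-1)s²/χ²_{α/2}, (n-1)s²/χ²_{1-α/2}) = (29·20.9/42.557, 29·20.9/17.708) = (14.24, 34.23)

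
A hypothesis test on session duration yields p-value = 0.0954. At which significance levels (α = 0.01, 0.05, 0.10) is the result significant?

p = 0.0954. Significant at: α = 0.1.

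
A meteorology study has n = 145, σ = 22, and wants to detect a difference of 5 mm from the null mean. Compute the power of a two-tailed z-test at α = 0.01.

SE = σ/√n = 22/√145 = 1.827. Non-centrality λ = d/SE = 5/1.827 = 2.737. Power ≈ Φ(λ - z_{α/2}) = Φ(2.737 - 2.576) = Φ(0.161) = 0.564.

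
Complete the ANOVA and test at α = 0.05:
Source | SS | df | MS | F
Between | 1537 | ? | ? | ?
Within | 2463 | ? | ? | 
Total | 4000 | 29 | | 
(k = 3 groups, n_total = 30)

df_between = 2, df_within = 27. MS_between = 768.5, MS_within = 91.22. F = 8.424, F_crit ≈ 3.354. Reject H₀.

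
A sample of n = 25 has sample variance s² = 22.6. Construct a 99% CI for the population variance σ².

df = 24. χ²_{0.005} = 45.559, χ²_{0.995} = 9.886. CI for σ² = ((n-1)s²/χ²_{α/2}, (n-1)s²/χ²_{1-α/2}) = (24·22.6/45.559, 24·22.6/9.886) = (11.91, 54.87)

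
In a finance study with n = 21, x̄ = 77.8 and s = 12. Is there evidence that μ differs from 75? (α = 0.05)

t = (x̄ - μ₀)/(s/√n) = (77.8 - 75)/(12/√21) = 1.069. df = 20, critical t = ±2.086. Fail to reject H₀.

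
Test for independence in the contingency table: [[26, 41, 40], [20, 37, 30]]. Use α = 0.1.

χ² = 0.358. df = 2, critical = 4.605. Fail to reject H₀. No evidence of dependence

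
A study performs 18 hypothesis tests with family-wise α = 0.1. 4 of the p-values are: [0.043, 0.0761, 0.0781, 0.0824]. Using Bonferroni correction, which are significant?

Bonferroni α = 0.1/18 = 0.00556. None of the given p-values are significant.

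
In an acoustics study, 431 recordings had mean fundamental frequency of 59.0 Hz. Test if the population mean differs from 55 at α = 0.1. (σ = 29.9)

z = (x̄ - μ₀)/(σ/√n) = (59.0 - 55)/(29.9/√431) = 2.777. Critical value: ±1.645. Since |2.777| > 1.645, Reject H₀.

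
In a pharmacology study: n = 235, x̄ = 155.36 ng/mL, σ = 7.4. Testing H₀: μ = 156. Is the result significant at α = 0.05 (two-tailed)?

z = (155.36 - 156)/(7.4/√235) = -1.326. Since |z| ≤ 1.96, not significant at α = 0.05.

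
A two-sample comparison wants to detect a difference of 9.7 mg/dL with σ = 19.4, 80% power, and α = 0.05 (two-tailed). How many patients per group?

n per group = 2(z_α/2 + z_β)²σ²/d² = 2×(1.96 + 0.84)²×19.4²/9.7² = 62.7 → n = 63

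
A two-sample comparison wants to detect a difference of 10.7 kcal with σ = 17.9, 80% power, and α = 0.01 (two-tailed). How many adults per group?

n per group = 2(z_α/2 + z_β)²σ²/d² = 2×(2.576 + 0.84)²×17.9²/10.7² = 65.3 → n = 66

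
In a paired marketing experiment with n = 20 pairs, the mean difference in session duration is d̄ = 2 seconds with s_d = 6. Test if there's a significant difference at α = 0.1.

t = d̄/(s_d/√n) = 2/(6/√20) = 1.491. df = 19, critical t = ±1.729. Fail to reject H₀.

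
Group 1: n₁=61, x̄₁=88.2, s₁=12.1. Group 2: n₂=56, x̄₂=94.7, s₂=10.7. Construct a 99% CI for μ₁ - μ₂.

Difference = -6.5. SE = √(12.1²/61 + 10.7²/56) = 2.108. CI = (-11.93, -1.07)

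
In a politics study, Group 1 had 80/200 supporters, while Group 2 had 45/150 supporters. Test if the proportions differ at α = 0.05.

p̂₁ = 0.4, p̂₂ = 0.3, pooled p̂ = 0.357. z = 1.932. Critical: ±1.96. Fail to reject H₀.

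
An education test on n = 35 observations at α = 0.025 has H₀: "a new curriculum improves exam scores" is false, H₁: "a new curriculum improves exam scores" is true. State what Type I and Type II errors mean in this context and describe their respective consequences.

Type I (false positive): concluding that a new curriculum improves exam scores when it is not — adopting a curriculum that gives no real benefit — disruption for nothing. Type II (false negative): failing to conclude that a new curriculum improves exam scores when it is — keeping the old curriculum when the new one would have helped students. Which is costlier depends on domain priorities and is a judgement call rather than a statistical fact.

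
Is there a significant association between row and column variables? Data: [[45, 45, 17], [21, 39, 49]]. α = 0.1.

χ² = 24.655. df = 2, critical = 4.605. Reject H₀. Variables are dependent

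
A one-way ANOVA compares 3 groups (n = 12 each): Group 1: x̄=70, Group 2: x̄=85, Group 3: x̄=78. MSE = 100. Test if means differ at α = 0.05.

Grand mean = 77.67. SS_between = 1352.0, MS_between = 676.0. F = 6.76, F_crit ≈ 3.285. Reject H₀.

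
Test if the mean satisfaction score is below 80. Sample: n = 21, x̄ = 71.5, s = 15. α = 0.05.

t = (71.5 - 80)/(15/√21) = -2.597, df = 20. Critical t = -1.725. Reject H₀.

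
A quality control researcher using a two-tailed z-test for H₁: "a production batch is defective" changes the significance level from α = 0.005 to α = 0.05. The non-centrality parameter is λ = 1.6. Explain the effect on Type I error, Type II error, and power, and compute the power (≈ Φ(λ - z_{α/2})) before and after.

Increasing α from 0.005 to 0.05:
• Type I error rate increases (α is the Type I rate by definition).
• Critical value moves from z_{α/2} = 2.807 to 1.96, so power = Φ(λ - z_{α/2}) goes from Φ(1.6 - 2.807) = 0.114 to Φ(1.6 - 1.96) = 0.359.
• Type II error rate β = 1 - power therefore decreases (0.886 → 0.641).
Appropriate when false negatives are costly — here, shipping a defective batch — faulty products reach customers.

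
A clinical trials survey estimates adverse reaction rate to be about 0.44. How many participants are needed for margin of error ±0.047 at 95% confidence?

n = z²p(1-p)/E² = 1.96²×0.44×0.56/0.047² = 428.5 → n = 429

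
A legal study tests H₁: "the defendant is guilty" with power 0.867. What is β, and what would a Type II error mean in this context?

β = 1 - power = 1 - 0.867 = 0.133. A Type II error is failing to reject H₀ when H₀ is false (false negative) — here, failing to conclude that the defendant is guilty when in fact it is true. Consequence: acquitting a guilty person.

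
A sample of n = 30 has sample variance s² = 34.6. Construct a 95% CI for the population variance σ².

df = 29. χ²_{0.025} = 45.722, χ²_{0.975} = 16.047. CI for σ² = ((n-1)s²/χ²_{α/2}, (n-1)s²/χ²_{1-α/2}) = (29·34.6/45.722, 29·34.6/16.047) = (21.95, 62.53)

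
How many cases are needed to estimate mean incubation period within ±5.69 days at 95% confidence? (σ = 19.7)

n = (z*σ/E)² = (1.96×19.7/5.69)² = 46.05 → n = 47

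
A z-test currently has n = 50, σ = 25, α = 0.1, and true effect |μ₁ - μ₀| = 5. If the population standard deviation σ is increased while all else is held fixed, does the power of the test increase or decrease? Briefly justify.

Power decreases: a larger σ inflates the standard error σ/√n, pulling the sampling distribution under H₁ back toward the critical value.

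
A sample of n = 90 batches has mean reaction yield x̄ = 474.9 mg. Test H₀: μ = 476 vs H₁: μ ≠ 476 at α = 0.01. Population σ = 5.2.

z = (x̄ - μ₀)/(σ/√n) = (474.9 - 476)/(5.2/√90) = -2.007. Critical value: ±2.576. Since |-2.007| ≤ 2.576, Fail to reject H₀.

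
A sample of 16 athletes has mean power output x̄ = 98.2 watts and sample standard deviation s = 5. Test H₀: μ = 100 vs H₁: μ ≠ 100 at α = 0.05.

t = (x̄ - μ₀)/(s/√n) = (98.2 - 100)/(5/√16) = -1.44. df = 15, critical t = ±2.131. Fail to reject H₀.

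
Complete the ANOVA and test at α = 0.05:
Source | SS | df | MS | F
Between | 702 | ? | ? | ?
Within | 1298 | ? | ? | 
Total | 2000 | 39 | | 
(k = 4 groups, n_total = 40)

df_between = 3, df_within = 36. MS_between = 234.0, MS_within = 36.06. F = 6.49, F_crit ≈ 2.866. Reject H₀.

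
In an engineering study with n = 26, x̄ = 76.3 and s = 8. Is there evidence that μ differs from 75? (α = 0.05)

t = (x̄ - μ₀)/(s/√n) = (76.3 - 75)/(8/√26) = 0.829. df = 25, critical t = ±2.06. Fail to reject H₀.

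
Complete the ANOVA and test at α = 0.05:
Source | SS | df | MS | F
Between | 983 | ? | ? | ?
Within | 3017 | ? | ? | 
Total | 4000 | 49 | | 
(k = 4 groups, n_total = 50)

df_between = 3, df_within = 46. MS_between = 327.67, MS_within = 65.59. F = 4.996, F_crit ≈ 2.807. Reject H₀.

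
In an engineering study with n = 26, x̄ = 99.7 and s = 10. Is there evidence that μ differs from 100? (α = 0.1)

t = (x̄ - μ₀)/(s/√n) = (99.7 - 100)/(10/√26) = -0.153. df = 25, critical t = ±1.708. Fail to reject H₀.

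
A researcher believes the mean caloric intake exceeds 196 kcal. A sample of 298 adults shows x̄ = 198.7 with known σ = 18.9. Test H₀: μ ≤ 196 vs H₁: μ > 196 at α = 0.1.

z = 2.466. Critical value: 1.28. Reject H₀.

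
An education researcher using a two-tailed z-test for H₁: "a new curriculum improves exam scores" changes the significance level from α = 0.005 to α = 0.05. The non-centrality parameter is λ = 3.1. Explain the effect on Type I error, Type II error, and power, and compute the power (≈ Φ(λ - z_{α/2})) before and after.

Increasing α from 0.005 to 0.05:
• Type I error rate increases (α is the Type I rate by definition).
• Critical value moves from z_{α/2} = 2.807 to 1.96, so power = Φ(λ - z_{α/2}) goes from Φ(3.1 - 2.807) = 0.615 to Φ(3.1 - 1.96) = 0.873.
• Type II error rate β = 1 - power therefore decreases (0.385 → 0.127).
Appropriate when false negatives are costly — here, keeping the old curriculum when the new one would have helped students.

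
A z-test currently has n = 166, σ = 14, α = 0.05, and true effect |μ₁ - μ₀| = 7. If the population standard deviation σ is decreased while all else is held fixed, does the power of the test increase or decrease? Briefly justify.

Power increases: a smaller σ shrinks the standard error σ/√n, moving the sampling distribution under H₁ further from the critical value.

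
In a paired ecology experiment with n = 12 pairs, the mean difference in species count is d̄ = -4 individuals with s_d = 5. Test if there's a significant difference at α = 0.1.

t = d̄/(s_d/√n) = -4/(5/√12) = -2.771. df = 11, critical t = ±1.796. Reject H₀.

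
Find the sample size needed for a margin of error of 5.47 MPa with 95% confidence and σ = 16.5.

n = (z*σ/E)² = (1.96×16.5/5.47)² = 35.0 → n = 35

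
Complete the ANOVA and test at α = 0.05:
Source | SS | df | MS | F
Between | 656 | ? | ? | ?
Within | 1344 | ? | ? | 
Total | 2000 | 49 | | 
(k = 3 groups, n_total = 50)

df_between = 2, df_within = 47. MS_between = 328.0, MS_within = 28.6. F = 11.47, F_crit ≈ 3.195. Reject H₀.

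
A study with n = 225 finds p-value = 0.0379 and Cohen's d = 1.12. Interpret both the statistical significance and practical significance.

Statistically significant (p = 0.0379 < 0.05). Cohen's d = 1.12 indicates a large effect size. Both statistical and practical significance should be considered.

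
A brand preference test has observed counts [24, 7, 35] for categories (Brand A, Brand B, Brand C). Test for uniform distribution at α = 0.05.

Expected = 22 each. χ² = Σ(O-E)²/E = 18.091. df = 2, critical value = 5.991. Reject H₀.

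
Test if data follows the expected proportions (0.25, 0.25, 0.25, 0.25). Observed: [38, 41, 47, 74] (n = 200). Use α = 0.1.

Expected: [50.0, 50.0, 50.0, 50.0]. χ² = 16.2. df = 3, critical = 6.251. Reject H₀.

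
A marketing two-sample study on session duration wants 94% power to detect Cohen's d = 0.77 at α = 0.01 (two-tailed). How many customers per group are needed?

z_{α/2} = 2.576, z_β = Φ⁻¹(0.94) = 1.555. For medium effect (d = 0.77): n per group = 2(z_{α/2} + z_β)²/d² = 2(2.576 + 1.555)²/0.77² = 57.6 → 58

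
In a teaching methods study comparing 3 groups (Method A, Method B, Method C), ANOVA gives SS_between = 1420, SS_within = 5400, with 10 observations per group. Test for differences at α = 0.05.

df_between = 2, df_within = 27. F = MS_between/MS_within = 710.0/200.0 = 3.55. F_crit ≈ 3.354. Reject H₀. At least one mean differs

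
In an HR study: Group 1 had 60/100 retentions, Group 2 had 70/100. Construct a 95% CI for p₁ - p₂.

p̂₁ = 0.6, p̂₂ = 0.7. Difference = -0.1. CI = (-0.231, 0.031)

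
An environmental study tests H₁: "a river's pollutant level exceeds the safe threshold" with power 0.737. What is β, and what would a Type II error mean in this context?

β = 1 - power = 1 - 0.737 = 0.263. A Type II error is failing to reject H₀ when H₀ is false (false negative) — here, failing to conclude that a river's pollutant level exceeds the safe threshold when in fact it is true. Consequence: allowing unsafe pollution to continue.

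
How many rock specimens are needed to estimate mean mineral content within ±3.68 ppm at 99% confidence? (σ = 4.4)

n = (z*σ/E)² = (2.576×4.4/3.68)² = 9.5 → n = 10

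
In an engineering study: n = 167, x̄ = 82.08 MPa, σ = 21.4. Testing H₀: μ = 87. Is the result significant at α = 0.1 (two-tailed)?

z = (82.08 - 87)/(21.4/√167) = -2.971. Since |z| > 1.645, significant at α = 0.1.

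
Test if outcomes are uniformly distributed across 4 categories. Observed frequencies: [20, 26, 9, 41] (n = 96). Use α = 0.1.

Expected = 24 each. χ² = Σ(O-E)²/E = 22.25. df = 3, critical value = 6.251. Reject H₀.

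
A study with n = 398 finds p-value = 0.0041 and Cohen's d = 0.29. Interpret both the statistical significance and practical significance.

Statistically significant (p = 0.0041 < 0.05). Cohen's d = 0.29 indicates a small effect size. Both statistical and practical significance should be considered.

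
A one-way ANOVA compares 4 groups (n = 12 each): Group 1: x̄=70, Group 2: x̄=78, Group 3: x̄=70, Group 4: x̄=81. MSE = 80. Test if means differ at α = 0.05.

Grand mean = 74.75. SS_between = 1137.0, MS_between = 379.0. F = 4.737, F_crit ≈ 2.816. Reject H₀.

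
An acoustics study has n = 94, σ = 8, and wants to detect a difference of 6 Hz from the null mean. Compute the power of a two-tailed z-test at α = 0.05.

SE = σ/√n = 8/√94 = 0.825. Non-centrality λ = d/SE = 6/0.825 = 7.272. Power ≈ Φ(λ - z_{α/2}) = Φ(7.272 - 1.96) = Φ(5.312) = 1.0.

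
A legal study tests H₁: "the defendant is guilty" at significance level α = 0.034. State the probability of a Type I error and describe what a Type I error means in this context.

P(Type I error) = α = 0.034. A Type I error is rejecting H₀ when H₀ is actually true (false positive) — here, concluding that the defendant is guilty when in fact this is not the case. Consequence: convicting an innocent person.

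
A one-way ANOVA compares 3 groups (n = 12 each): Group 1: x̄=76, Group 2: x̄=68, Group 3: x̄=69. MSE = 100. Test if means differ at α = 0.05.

Grand mean = 71.0. SS_between = 456.0, MS_between = 228.0. F = 2.28, F_crit ≈ 3.285. Fail to reject H₀.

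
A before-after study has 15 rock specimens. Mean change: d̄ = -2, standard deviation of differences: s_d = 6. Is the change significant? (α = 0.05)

t = d̄/(s_d/√n) = -2/(6/√15) = -1.291. df = 14, critical t = ±2.145. Fail to reject H₀.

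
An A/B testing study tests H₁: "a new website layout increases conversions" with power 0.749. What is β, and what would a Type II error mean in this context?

β = 1 - power = 1 - 0.749 = 0.251. A Type II error is failing to reject H₀ when H₀ is false (false negative) — here, failing to conclude that a new website layout increases conversions when in fact it is true. Consequence: discarding a layout that would have improved conversions — lost revenue.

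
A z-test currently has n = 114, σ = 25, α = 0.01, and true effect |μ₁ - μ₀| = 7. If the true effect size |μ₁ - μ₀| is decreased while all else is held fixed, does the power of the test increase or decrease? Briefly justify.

Power decreases: a smaller true effect decreases the non-centrality λ = |μ₁ - μ₀|/(σ/√n).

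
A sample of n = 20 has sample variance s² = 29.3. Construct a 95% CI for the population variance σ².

df = 19. χ²_{0.025} = 32.852, χ²_{0.975} = 8.907. CI for σ² = ((n-1)s²/χ²_{α/2}, (n-1)s²/χ²_{1-α/2}) = (19·29.3/32.852, 19·29.3/8.907) = (16.95, 62.5)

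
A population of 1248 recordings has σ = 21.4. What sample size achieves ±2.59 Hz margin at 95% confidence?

Without FPC: n₀ = (1.96×21.4/2.59)² = 262.265. With FPC: n = n₀N/(n₀+N-1) = 216.9 → n = 217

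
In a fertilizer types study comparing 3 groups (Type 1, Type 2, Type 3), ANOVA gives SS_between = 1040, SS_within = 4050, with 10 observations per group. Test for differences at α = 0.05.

df_between = 2, df_within = 27. F = MS_between/MS_within = 520.0/150.0 = 3.467. F_crit ≈ 3.354. Reject H₀. At least one mean differs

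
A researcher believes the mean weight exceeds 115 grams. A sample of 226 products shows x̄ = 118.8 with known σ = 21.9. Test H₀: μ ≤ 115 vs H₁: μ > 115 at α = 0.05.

z = 2.609. Critical value: 1.645. Reject H₀.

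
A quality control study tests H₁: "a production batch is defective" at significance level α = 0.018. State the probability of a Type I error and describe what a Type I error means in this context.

P(Type I error) = α = 0.018. A Type I error is rejecting H₀ when H₀ is actually true (false positive) — here, concluding that a production batch is defective when in fact this is not the case. Consequence: scrapping a good batch — wasted material and cost for no reason.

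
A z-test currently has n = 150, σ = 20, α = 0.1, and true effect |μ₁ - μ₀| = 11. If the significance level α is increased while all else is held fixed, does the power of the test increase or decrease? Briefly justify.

Power increases: a larger α lowers the critical value, so more of the H₁ sampling distribution falls in the rejection region.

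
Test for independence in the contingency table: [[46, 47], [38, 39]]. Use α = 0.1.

χ² = 0.0. df = 1, critical = 2.706. Fail to reject H₀. No evidence of dependence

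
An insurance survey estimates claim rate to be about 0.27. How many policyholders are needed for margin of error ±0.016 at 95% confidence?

n = z²p(1-p)/E² = 1.96²×0.27×0.73/0.016² = 2957.7 → n = 2958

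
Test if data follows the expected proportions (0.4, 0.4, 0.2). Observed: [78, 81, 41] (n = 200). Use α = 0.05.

Expected: [80.0, 80.0, 40.0]. χ² = 0.088. df = 2, critical = 5.991. Fail to reject H₀.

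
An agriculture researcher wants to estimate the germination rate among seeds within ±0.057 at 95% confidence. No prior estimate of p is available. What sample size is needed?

Conservative approach: use p = 0.5 (maximizes p(1-p) = 0.25). n = z²(0.25)/E² = 1.96²×0.25/0.057² = 295.6 → n = 296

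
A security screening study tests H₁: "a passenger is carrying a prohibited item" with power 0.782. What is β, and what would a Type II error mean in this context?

β = 1 - power = 1 - 0.782 = 0.218. A Type II error is failing to reject H₀ when H₀ is false (false negative) — here, failing to conclude that a passenger is carrying a prohibited item when in fact it is true. Consequence: letting a prohibited item through — security breach.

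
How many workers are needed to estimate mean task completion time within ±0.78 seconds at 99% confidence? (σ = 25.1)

n = (z*σ/E)² = (2.576×25.1/0.78)² = 6871.5 → n = 6872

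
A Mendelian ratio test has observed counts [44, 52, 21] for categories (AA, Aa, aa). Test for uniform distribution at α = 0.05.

Expected = 39 each. χ² = Σ(O-E)²/E = 13.282. df = 2, critical value = 5.991. Reject H₀.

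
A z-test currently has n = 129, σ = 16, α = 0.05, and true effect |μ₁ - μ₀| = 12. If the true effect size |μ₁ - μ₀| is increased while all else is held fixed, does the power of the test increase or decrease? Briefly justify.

Power increases: a larger true effect increases the non-centrality λ = |μ₁ - μ₀|/(σ/√n).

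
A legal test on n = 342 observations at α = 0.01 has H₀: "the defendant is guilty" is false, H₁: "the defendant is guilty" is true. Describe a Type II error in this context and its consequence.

Type II error: failing to reject H₀ when it is false — concluding that the defendant is guilty is not supported when in fact it is. Consequence: acquitting a guilty person.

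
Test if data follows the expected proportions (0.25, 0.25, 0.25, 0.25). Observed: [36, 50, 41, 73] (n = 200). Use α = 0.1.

Expected: [50.0, 50.0, 50.0, 50.0]. χ² = 16.12. df = 3, critical = 6.251. Reject H₀.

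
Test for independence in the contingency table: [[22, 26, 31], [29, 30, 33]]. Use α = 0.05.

χ² = 0.323. df = 2, critical = 5.991. Fail to reject H₀. No evidence of dependence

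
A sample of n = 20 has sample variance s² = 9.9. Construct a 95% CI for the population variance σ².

df = 19. χ²_{0.025} = 32.852, χ²_{0.975} = 8.907. CI for σ² = ((n-1)s²/χ²_{α/2}, (n-1)s²/χ²_{1-α/2}) = (19·9.9/32.852, 19·9.9/8.907) = (5.73, 21.12)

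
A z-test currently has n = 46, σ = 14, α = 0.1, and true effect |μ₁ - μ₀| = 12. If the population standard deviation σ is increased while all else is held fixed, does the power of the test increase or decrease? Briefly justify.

Power decreases: a larger σ inflates the standard error σ/√n, pulling the sampling distribution under H₁ back toward the critical value.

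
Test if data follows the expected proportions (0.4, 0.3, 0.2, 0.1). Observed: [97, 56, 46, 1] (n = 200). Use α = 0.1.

Expected: [80.0, 60.0, 40.0, 20.0]. χ² = 22.829. df = 3, critical = 6.251. Reject H₀.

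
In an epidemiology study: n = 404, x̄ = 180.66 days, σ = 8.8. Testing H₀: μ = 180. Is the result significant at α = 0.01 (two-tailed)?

z = (180.66 - 180)/(8.8/√404) = 1.507. Since |z| ≤ 2.576, not significant at α = 0.01.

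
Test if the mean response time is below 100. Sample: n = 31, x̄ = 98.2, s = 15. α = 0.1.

t = (98.2 - 100)/(15/√31) = -0.668, df = 30. Critical t = -1.31. Fail to reject H₀.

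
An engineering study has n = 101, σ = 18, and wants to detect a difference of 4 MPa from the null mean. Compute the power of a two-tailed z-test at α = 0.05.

SE = σ/√n = 18/√101 = 1.791. Non-centrality λ = d/SE = 4/1.791 = 2.233. Power ≈ Φ(λ - z_{α/2}) = Φ(2.233 - 1.96) = Φ(0.273) = 0.608.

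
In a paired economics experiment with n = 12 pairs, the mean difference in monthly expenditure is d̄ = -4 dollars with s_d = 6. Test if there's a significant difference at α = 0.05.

t = d̄/(s_d/√n) = -4/(6/√12) = -2.309. df = 11, critical t = ±2.201. Reject H₀.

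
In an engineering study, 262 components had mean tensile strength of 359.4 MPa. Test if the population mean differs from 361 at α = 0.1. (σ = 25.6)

z = (x̄ - μ₀)/(σ/√n) = (359.4 - 361)/(25.6/√262) = -1.012. Critical value: ±1.645. Since |-1.012| ≤ 1.645, Fail to reject H₀.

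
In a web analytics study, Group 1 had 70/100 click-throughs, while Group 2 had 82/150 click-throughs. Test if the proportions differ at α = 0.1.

p̂₁ = 0.7, p̂₂ = 0.547, pooled p̂ = 0.608. z = 2.433. Critical: ±1.645. Reject H₀.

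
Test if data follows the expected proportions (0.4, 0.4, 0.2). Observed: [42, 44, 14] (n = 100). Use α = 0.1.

Expected: [40.0, 40.0, 20.0]. χ² = 2.3. df = 2, critical = 4.605. Fail to reject H₀.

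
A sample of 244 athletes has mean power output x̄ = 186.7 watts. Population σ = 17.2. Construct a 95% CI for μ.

CI = x̄ ± z*(σ/√n) = 186.7 ± 1.96(17.2/√244) = 186.7 ± 2.16 = (184.54, 188.86)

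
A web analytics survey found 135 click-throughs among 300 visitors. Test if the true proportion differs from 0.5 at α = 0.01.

p̂ = 0.45, p₀ = 0.5. z = (p̂ - p₀)/√(p₀(1-p₀)/n) = -1.732. Critical: ±2.576. Fail to reject H₀.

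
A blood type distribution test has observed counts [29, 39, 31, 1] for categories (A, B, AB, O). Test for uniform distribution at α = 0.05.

Expected = 25 each. χ² = Σ(O-E)²/E = 32.96. df = 3, critical value = 7.815. Reject H₀.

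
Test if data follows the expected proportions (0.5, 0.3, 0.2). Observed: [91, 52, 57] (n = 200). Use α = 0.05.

Expected: [100.0, 60.0, 40.0]. χ² = 9.102. df = 2, critical = 5.991. Reject H₀.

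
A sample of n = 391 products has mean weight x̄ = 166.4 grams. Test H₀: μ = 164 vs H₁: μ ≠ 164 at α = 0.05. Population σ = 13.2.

z = (x̄ - μ₀)/(σ/√n) = (166.4 - 164)/(13.2/√391) = 3.595. Critical value: ±1.96. Since |3.595| > 1.96, Reject H₀.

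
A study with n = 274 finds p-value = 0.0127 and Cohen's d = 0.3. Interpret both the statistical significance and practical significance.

Statistically significant (p = 0.0127 < 0.05). Cohen's d = 0.3 indicates a small effect size. Both statistical and practical significance should be considered.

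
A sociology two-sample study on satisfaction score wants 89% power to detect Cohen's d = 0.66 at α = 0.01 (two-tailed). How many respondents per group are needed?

z_{α/2} = 2.576, z_β = Φ⁻¹(0.89) = 1.227. For medium effect (d = 0.66): n per group = 2(z_{α/2} + z_β)²/d² = 2(2.576 + 1.227)²/0.66² = 66.4 → 67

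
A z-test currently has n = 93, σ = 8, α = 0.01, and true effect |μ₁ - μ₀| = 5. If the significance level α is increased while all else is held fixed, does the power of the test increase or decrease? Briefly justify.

Power increases: a larger α lowers the critical value, so more of the H₁ sampling distribution falls in the rejection region.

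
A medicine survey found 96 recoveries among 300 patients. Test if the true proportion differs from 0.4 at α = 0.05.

p̂ = 0.32, p₀ = 0.4. z = (p̂ - p₀)/√(p₀(1-p₀)/n) = -2.828. Critical: ±1.96. Reject H₀.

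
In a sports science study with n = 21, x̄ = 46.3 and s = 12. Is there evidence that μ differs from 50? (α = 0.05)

t = (x̄ - μ₀)/(s/√n) = (46.3 - 50)/(12/√21) = -1.413. df = 20, critical t = ±2.086. Fail to reject H₀.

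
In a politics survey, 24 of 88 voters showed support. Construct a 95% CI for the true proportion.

p̂ = 0.273. CI = p̂ ± z*√(p̂(1-p̂)/n) = (0.18, 0.366)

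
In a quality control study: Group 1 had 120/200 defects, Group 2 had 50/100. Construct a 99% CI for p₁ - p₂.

p̂₁ = 0.6, p̂₂ = 0.5. Difference = 0.1. CI = (-0.057, 0.257)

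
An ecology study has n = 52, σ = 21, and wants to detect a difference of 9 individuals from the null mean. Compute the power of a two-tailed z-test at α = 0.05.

SE = σ/√n = 21/√52 = 2.912. Non-centrality λ = d/SE = 9/2.912 = 3.09. Power ≈ Φ(λ - z_{α/2}) = Φ(3.09 - 1.96) = Φ(1.13) = 0.871.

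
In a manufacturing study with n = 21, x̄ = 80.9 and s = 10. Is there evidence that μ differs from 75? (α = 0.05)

t = (x̄ - μ₀)/(s/√n) = (80.9 - 75)/(10/√21) = 2.704. df = 20, critical t = ±2.086. Reject H₀.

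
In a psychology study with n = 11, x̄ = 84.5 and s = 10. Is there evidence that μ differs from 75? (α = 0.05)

t = (x̄ - μ₀)/(s/√n) = (84.5 - 75)/(10/√11) = 3.151. df = 10, critical t = ±2.228. Reject H₀.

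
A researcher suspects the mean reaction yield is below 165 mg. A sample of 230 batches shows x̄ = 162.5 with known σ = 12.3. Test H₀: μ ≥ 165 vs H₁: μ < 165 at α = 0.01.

z = -3.082. Critical value: -2.33. Reject H₀.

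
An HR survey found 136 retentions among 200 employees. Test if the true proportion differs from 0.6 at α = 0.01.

p̂ = 0.68, p₀ = 0.6. z = (p̂ - p₀)/√(p₀(1-p₀)/n) = 2.309. Critical: ±2.576. Fail to reject H₀.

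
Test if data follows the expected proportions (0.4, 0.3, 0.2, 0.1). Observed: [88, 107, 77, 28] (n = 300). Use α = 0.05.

Expected: [120.0, 90.0, 60.0, 30.0]. χ² = 16.694. df = 3, critical = 7.815. Reject H₀.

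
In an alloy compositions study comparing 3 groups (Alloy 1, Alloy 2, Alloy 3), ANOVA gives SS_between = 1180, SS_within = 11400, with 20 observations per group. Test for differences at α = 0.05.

df_between = 2, df_within = 57. F = MS_between/MS_within = 590.0/200.0 = 2.95. F_crit ≈ 3.159. Fail to reject H₀.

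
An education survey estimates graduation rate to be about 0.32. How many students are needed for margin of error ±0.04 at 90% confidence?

n = z²p(1-p)/E² = 1.645²×0.32×0.68/0.04² = 368.02 → n = 369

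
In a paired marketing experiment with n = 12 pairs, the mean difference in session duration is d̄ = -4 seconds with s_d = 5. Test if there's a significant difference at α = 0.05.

t = d̄/(s_d/√n) = -4/(5/√12) = -2.771. df = 11, critical t = ±2.201. Reject H₀.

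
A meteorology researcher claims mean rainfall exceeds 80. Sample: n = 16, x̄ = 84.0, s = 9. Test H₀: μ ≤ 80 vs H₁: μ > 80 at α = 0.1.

t = (84.0 - 80)/(9/√16) = 1.778, df = 15. Critical t = 1.341. Reject H₀.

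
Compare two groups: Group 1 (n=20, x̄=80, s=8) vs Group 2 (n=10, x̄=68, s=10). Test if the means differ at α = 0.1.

Pooled sp = 8.69. t = 3.564, df = 28. Critical t = ±1.701. Reject H₀.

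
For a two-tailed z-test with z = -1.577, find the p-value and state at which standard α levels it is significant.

p = 2·P(Z > |-1.577|) = 2·(1 - Φ(1.577)) ≈ 0.1148. Not significant at any standard level.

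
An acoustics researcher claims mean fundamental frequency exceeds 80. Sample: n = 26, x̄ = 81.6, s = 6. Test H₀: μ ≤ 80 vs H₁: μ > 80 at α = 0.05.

t = (81.6 - 80)/(6/√26) = 1.36, df = 25. Critical t = 1.708. Fail to reject H₀.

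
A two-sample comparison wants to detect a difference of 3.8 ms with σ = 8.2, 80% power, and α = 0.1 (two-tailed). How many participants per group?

n per group = 2(z_α/2 + z_β)²σ²/d² = 2×(1.645 + 0.84)²×8.2²/3.8² = 57.5 → n = 58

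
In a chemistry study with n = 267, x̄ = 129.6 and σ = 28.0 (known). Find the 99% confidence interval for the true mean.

CI = x̄ ± z*(σ/√n) = 129.6 ± 2.576(28.0/√267) = 129.6 ± 4.41 = (125.19, 134.01)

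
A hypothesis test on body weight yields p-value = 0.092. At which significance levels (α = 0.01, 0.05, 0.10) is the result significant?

p = 0.092. Significant at: α = 0.1.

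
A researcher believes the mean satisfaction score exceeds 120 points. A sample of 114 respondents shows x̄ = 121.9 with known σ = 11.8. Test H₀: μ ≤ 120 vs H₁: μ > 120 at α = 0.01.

z = 1.719. Critical value: 2.33. Fail to reject H₀.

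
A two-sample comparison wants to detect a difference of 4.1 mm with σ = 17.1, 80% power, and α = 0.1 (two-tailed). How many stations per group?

n per group = 2(z_α/2 + z_β)²σ²/d² = 2×(1.645 + 0.84)²×17.1²/4.1² = 214.8 → n = 215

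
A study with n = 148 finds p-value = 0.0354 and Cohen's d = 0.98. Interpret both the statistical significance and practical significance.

Statistically significant (p = 0.0354 < 0.05). Cohen's d = 0.98 indicates a large effect size. Both statistical and practical significance should be considered.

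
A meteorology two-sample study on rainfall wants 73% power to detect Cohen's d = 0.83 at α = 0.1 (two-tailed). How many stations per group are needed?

z_{α/2} = 1.645, z_β = Φ⁻¹(0.73) = 0.613. For large effect (d = 0.83): n per group = 2(z_{α/2} + z_β)²/d² = 2(1.645 + 0.613)²/0.83² = 14.8 → 15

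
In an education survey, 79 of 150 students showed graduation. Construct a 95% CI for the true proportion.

p̂ = 0.527. CI = p̂ ± z*√(p̂(1-p̂)/n) = (0.447, 0.607)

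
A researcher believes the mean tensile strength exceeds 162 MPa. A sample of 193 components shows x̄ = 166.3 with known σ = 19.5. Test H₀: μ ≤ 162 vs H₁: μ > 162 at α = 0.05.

z = 3.063. Critical value: 1.645. Reject H₀.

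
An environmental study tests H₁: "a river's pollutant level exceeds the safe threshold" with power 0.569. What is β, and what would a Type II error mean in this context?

β = 1 - power = 1 - 0.569 = 0.431. A Type II error is failing to reject H₀ when H₀ is false (false negative) — here, failing to conclude that a river's pollutant level exceeds the safe threshold when in fact it is true. Consequence: allowing unsafe pollution to continue.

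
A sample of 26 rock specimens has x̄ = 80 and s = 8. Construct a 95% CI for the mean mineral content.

CI = x̄ ± t*(s/√n) = 80 ± 2.06(8/√26) = (76.77, 83.23)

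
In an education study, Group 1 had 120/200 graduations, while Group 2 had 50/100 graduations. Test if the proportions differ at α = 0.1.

p̂₁ = 0.6, p̂₂ = 0.5, pooled p̂ = 0.567. z = 1.648. Critical: ±1.645. Reject H₀.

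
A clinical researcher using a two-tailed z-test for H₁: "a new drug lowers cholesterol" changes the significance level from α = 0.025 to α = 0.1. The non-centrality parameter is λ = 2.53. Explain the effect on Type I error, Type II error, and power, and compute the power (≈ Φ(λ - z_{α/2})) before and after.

Increasing α from 0.025 to 0.1:
• Type I error rate increases (α is the Type I rate by definition).
• Critical value moves from z_{α/2} = 2.241 to 1.645, so power = Φ(λ - z_{α/2}) goes from Φ(2.53 - 2.241) = 0.614 to Φ(2.53 - 1.645) = 0.812.
• Type II error rate β = 1 - power therefore decreases (0.386 → 0.188).
Appropriate when false negatives are costly — here, shelving an effective drug — patients miss out on a treatment that would have helped.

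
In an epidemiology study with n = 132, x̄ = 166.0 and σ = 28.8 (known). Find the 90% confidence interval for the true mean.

CI = x̄ ± z*(σ/√n) = 166.0 ± 1.645(28.8/√132) = 166.0 ± 4.12 = (161.88, 170.12)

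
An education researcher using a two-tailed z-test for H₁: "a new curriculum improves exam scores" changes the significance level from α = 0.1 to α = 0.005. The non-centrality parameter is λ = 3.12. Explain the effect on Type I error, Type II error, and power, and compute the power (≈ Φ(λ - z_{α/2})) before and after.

Decreasing α from 0.1 to 0.005:
• Type I error rate decreases (α is the Type I rate by definition).
• Critical value moves from z_{α/2} = 1.645 to 2.807, so power = Φ(λ - z_{α/2}) goes from Φ(3.12 - 1.645) = 0.93 to Φ(3.12 - 2.807) = 0.623.
• Type II error rate β = 1 - power therefore increases (0.07 → 0.377).
Appropriate when false positives are costly — here, adopting a curriculum that gives no real benefit — disruption for nothing.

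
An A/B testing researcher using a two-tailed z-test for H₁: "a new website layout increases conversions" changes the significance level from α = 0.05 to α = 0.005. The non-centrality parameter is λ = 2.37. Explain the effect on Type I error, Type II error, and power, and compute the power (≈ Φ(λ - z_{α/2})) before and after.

Decreasing α from 0.05 to 0.005:
• Type I error rate decreases (α is the Type I rate by definition).
• Critical value moves from z_{α/2} = 1.96 to 2.807, so power = Φ(λ - z_{α/2}) goes from Φ(2.37 - 1.96) = 0.659 to Φ(2.37 - 2.807) = 0.331.
• Type II error rate β = 1 - power therefore increases (0.341 → 0.669).
Appropriate when false positives are costly — here, rolling out a layout that doesn't actually help — wasted engineering effort.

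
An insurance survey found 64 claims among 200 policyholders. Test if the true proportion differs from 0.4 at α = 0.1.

p̂ = 0.32, p₀ = 0.4. z = (p̂ - p₀)/√(p₀(1-p₀)/n) = -2.309. Critical: ±1.645. Reject H₀.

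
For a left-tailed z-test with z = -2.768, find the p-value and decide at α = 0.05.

p = P(Z < -2.768) = Φ(-2.768) ≈ 0.0028. Since p < 0.05, reject H₀ (significant) at α = 0.05.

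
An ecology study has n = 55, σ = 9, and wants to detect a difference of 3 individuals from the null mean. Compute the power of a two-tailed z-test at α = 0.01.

SE = σ/√n = 9/√55 = 1.214. Non-centrality λ = d/SE = 3/1.214 = 2.472. Power ≈ Φ(λ - z_{α/2}) = Φ(2.472 - 2.576) = Φ(-0.104) = 0.459.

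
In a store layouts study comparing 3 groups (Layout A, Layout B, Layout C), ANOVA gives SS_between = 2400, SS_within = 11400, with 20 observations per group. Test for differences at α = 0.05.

df_between = 2, df_within = 57. F = MS_between/MS_within = 1200.0/200.0 = 6.0. F_crit ≈ 3.159. Reject H₀. At least one mean differs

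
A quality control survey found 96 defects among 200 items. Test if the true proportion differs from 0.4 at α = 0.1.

p̂ = 0.48, p₀ = 0.4. z = (p̂ - p₀)/√(p₀(1-p₀)/n) = 2.309. Critical: ±1.645. Reject H₀.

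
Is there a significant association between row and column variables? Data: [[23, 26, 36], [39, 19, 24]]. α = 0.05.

χ² = 7.566. df = 2, critical = 5.991. Reject H₀. Variables are dependent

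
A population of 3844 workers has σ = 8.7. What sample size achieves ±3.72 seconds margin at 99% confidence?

Without FPC: n₀ = (2.576×8.7/3.72)² = 36.295. With FPC: n = n₀N/(n₀+N-1) = 36.0 → n = 36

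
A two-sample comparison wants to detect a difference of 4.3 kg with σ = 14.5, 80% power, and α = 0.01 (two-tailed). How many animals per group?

n per group = 2(z_α/2 + z_β)²σ²/d² = 2×(2.576 + 0.84)²×14.5²/4.3² = 265.4 → n = 266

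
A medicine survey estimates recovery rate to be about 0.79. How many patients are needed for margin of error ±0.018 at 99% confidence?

n = z²p(1-p)/E² = 2.576²×0.79×0.21/0.018² = 3397.8 → n = 3398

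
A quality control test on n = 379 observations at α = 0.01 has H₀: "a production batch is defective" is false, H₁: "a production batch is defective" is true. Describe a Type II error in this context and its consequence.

Type II error: failing to reject H₀ when it is false — concluding that a production batch is defective is not supported when in fact it is. Consequence: shipping a defective batch — faulty products reach customers.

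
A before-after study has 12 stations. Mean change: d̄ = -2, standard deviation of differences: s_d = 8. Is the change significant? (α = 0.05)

t = d̄/(s_d/√n) = -2/(8/√12) = -0.866. df = 11, critical t = ±2.201. Fail to reject H₀.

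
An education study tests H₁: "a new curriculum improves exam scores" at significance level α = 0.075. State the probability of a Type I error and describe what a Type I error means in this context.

P(Type I error) = α = 0.075. A Type I error is rejecting H₀ when H₀ is actually true (false positive) — here, concluding that a new curriculum improves exam scores when in fact this is not the case. Consequence: adopting a curriculum that gives no real benefit — disruption for nothing.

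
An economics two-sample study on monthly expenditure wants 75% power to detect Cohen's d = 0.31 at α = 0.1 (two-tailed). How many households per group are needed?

z_{α/2} = 1.645, z_β = Φ⁻¹(0.75) = 0.674. For small effect (d = 0.31): n per group = 2(z_{α/2} + z_β)²/d² = 2(1.645 + 0.674)²/0.31² = 111.9 → 112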